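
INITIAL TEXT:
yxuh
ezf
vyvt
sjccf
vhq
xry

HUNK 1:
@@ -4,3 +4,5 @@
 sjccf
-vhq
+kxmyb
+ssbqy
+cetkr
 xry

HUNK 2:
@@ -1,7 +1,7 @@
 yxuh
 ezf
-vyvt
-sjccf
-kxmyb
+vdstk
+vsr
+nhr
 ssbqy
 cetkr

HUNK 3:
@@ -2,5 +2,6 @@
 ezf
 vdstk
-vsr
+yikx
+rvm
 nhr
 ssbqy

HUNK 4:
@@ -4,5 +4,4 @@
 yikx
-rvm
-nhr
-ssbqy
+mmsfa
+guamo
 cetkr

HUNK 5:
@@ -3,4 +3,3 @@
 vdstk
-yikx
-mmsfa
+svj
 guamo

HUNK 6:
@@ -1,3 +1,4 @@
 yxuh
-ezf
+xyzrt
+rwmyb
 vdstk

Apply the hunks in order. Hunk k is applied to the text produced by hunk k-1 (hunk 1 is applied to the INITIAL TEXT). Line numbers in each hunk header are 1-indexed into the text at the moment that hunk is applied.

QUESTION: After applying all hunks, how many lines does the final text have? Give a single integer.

Hunk 1: at line 4 remove [vhq] add [kxmyb,ssbqy,cetkr] -> 8 lines: yxuh ezf vyvt sjccf kxmyb ssbqy cetkr xry
Hunk 2: at line 1 remove [vyvt,sjccf,kxmyb] add [vdstk,vsr,nhr] -> 8 lines: yxuh ezf vdstk vsr nhr ssbqy cetkr xry
Hunk 3: at line 2 remove [vsr] add [yikx,rvm] -> 9 lines: yxuh ezf vdstk yikx rvm nhr ssbqy cetkr xry
Hunk 4: at line 4 remove [rvm,nhr,ssbqy] add [mmsfa,guamo] -> 8 lines: yxuh ezf vdstk yikx mmsfa guamo cetkr xry
Hunk 5: at line 3 remove [yikx,mmsfa] add [svj] -> 7 lines: yxuh ezf vdstk svj guamo cetkr xry
Hunk 6: at line 1 remove [ezf] add [xyzrt,rwmyb] -> 8 lines: yxuh xyzrt rwmyb vdstk svj guamo cetkr xry
Final line count: 8

Answer: 8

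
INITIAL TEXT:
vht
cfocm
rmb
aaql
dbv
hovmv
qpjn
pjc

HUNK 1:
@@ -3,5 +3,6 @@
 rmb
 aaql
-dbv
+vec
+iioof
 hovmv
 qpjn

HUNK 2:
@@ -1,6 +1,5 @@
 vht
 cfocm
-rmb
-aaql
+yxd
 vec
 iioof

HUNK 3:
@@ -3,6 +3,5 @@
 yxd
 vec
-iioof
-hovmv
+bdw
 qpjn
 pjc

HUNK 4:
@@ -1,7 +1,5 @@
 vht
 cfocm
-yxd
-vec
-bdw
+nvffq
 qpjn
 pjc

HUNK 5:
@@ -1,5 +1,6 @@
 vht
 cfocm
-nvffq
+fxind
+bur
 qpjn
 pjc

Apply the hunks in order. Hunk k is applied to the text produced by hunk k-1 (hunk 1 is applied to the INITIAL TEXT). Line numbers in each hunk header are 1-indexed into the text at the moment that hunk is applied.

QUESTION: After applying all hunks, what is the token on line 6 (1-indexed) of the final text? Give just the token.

Hunk 1: at line 3 remove [dbv] add [vec,iioof] -> 9 lines: vht cfocm rmb aaql vec iioof hovmv qpjn pjc
Hunk 2: at line 1 remove [rmb,aaql] add [yxd] -> 8 lines: vht cfocm yxd vec iioof hovmv qpjn pjc
Hunk 3: at line 3 remove [iioof,hovmv] add [bdw] -> 7 lines: vht cfocm yxd vec bdw qpjn pjc
Hunk 4: at line 1 remove [yxd,vec,bdw] add [nvffq] -> 5 lines: vht cfocm nvffq qpjn pjc
Hunk 5: at line 1 remove [nvffq] add [fxind,bur] -> 6 lines: vht cfocm fxind bur qpjn pjc
Final line 6: pjc

Answer: pjc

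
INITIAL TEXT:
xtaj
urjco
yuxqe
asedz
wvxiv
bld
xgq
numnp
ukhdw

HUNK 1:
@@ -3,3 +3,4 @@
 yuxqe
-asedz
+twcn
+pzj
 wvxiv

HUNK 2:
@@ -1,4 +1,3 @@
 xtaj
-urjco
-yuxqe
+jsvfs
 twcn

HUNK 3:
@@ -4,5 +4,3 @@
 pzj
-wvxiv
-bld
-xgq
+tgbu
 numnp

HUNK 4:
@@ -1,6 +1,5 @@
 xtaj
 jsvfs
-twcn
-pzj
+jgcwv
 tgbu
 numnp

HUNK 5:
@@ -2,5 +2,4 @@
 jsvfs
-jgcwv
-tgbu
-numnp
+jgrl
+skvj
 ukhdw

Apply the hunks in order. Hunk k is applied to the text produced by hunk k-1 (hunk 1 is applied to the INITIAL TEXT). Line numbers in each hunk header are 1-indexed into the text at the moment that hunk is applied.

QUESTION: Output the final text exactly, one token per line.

Hunk 1: at line 3 remove [asedz] add [twcn,pzj] -> 10 lines: xtaj urjco yuxqe twcn pzj wvxiv bld xgq numnp ukhdw
Hunk 2: at line 1 remove [urjco,yuxqe] add [jsvfs] -> 9 lines: xtaj jsvfs twcn pzj wvxiv bld xgq numnp ukhdw
Hunk 3: at line 4 remove [wvxiv,bld,xgq] add [tgbu] -> 7 lines: xtaj jsvfs twcn pzj tgbu numnp ukhdw
Hunk 4: at line 1 remove [twcn,pzj] add [jgcwv] -> 6 lines: xtaj jsvfs jgcwv tgbu numnp ukhdw
Hunk 5: at line 2 remove [jgcwv,tgbu,numnp] add [jgrl,skvj] -> 5 lines: xtaj jsvfs jgrl skvj ukhdw

Answer: xtaj
jsvfs
jgrl
skvj
ukhdw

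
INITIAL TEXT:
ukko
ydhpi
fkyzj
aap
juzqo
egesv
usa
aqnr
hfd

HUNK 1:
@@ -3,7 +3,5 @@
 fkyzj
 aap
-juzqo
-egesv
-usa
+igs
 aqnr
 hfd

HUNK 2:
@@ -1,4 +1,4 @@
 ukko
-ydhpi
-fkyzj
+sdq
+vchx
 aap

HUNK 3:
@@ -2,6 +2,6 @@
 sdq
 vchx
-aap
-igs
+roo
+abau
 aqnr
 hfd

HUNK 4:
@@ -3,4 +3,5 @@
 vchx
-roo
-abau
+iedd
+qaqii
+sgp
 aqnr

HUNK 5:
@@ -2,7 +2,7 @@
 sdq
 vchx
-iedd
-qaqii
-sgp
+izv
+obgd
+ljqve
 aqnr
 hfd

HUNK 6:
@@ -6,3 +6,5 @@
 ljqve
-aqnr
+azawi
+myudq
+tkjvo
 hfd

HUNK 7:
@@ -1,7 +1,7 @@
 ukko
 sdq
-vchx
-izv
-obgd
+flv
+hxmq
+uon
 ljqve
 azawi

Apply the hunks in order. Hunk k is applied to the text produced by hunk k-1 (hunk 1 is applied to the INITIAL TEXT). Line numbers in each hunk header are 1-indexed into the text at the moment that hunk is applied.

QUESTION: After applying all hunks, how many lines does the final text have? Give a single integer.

Hunk 1: at line 3 remove [juzqo,egesv,usa] add [igs] -> 7 lines: ukko ydhpi fkyzj aap igs aqnr hfd
Hunk 2: at line 1 remove [ydhpi,fkyzj] add [sdq,vchx] -> 7 lines: ukko sdq vchx aap igs aqnr hfd
Hunk 3: at line 2 remove [aap,igs] add [roo,abau] -> 7 lines: ukko sdq vchx roo abau aqnr hfd
Hunk 4: at line 3 remove [roo,abau] add [iedd,qaqii,sgp] -> 8 lines: ukko sdq vchx iedd qaqii sgp aqnr hfd
Hunk 5: at line 2 remove [iedd,qaqii,sgp] add [izv,obgd,ljqve] -> 8 lines: ukko sdq vchx izv obgd ljqve aqnr hfd
Hunk 6: at line 6 remove [aqnr] add [azawi,myudq,tkjvo] -> 10 lines: ukko sdq vchx izv obgd ljqve azawi myudq tkjvo hfd
Hunk 7: at line 1 remove [vchx,izv,obgd] add [flv,hxmq,uon] -> 10 lines: ukko sdq flv hxmq uon ljqve azawi myudq tkjvo hfd
Final line count: 10

Answer: 10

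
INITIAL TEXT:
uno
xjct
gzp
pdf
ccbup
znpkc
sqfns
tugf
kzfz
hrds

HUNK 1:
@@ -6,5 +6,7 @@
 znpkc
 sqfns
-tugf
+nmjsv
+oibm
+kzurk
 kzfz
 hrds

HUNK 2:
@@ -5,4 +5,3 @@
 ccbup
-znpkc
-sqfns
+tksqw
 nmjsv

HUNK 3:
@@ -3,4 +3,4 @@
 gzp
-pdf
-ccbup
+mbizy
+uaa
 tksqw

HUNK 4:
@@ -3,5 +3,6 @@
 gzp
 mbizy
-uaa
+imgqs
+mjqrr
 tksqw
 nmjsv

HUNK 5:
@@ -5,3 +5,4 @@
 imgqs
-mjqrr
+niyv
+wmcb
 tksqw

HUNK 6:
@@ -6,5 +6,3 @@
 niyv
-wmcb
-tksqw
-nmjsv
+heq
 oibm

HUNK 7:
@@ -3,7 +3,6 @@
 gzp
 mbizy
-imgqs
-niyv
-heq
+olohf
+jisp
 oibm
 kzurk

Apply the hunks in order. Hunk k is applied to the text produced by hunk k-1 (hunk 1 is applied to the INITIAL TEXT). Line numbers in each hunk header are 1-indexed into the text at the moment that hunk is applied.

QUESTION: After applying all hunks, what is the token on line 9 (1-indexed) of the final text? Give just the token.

Answer: kzfz

Derivation:
Hunk 1: at line 6 remove [tugf] add [nmjsv,oibm,kzurk] -> 12 lines: uno xjct gzp pdf ccbup znpkc sqfns nmjsv oibm kzurk kzfz hrds
Hunk 2: at line 5 remove [znpkc,sqfns] add [tksqw] -> 11 lines: uno xjct gzp pdf ccbup tksqw nmjsv oibm kzurk kzfz hrds
Hunk 3: at line 3 remove [pdf,ccbup] add [mbizy,uaa] -> 11 lines: uno xjct gzp mbizy uaa tksqw nmjsv oibm kzurk kzfz hrds
Hunk 4: at line 3 remove [uaa] add [imgqs,mjqrr] -> 12 lines: uno xjct gzp mbizy imgqs mjqrr tksqw nmjsv oibm kzurk kzfz hrds
Hunk 5: at line 5 remove [mjqrr] add [niyv,wmcb] -> 13 lines: uno xjct gzp mbizy imgqs niyv wmcb tksqw nmjsv oibm kzurk kzfz hrds
Hunk 6: at line 6 remove [wmcb,tksqw,nmjsv] add [heq] -> 11 lines: uno xjct gzp mbizy imgqs niyv heq oibm kzurk kzfz hrds
Hunk 7: at line 3 remove [imgqs,niyv,heq] add [olohf,jisp] -> 10 lines: uno xjct gzp mbizy olohf jisp oibm kzurk kzfz hrds
Final line 9: kzfz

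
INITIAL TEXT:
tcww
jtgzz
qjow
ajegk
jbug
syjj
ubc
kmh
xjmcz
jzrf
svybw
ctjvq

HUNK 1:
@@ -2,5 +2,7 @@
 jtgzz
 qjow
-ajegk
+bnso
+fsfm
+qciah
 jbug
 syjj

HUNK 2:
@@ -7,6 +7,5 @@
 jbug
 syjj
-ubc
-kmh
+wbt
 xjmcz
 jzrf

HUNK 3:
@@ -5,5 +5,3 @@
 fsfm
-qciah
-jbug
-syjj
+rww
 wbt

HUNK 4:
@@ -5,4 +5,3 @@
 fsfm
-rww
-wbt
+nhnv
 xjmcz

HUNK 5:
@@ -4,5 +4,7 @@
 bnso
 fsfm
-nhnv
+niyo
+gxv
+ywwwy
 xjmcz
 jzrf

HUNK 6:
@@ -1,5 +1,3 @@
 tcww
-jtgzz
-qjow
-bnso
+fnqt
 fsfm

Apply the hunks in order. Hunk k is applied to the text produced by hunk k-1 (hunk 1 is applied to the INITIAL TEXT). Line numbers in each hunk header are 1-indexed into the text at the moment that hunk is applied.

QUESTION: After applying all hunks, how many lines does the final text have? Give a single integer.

Answer: 10

Derivation:
Hunk 1: at line 2 remove [ajegk] add [bnso,fsfm,qciah] -> 14 lines: tcww jtgzz qjow bnso fsfm qciah jbug syjj ubc kmh xjmcz jzrf svybw ctjvq
Hunk 2: at line 7 remove [ubc,kmh] add [wbt] -> 13 lines: tcww jtgzz qjow bnso fsfm qciah jbug syjj wbt xjmcz jzrf svybw ctjvq
Hunk 3: at line 5 remove [qciah,jbug,syjj] add [rww] -> 11 lines: tcww jtgzz qjow bnso fsfm rww wbt xjmcz jzrf svybw ctjvq
Hunk 4: at line 5 remove [rww,wbt] add [nhnv] -> 10 lines: tcww jtgzz qjow bnso fsfm nhnv xjmcz jzrf svybw ctjvq
Hunk 5: at line 4 remove [nhnv] add [niyo,gxv,ywwwy] -> 12 lines: tcww jtgzz qjow bnso fsfm niyo gxv ywwwy xjmcz jzrf svybw ctjvq
Hunk 6: at line 1 remove [jtgzz,qjow,bnso] add [fnqt] -> 10 lines: tcww fnqt fsfm niyo gxv ywwwy xjmcz jzrf svybw ctjvq
Final line count: 10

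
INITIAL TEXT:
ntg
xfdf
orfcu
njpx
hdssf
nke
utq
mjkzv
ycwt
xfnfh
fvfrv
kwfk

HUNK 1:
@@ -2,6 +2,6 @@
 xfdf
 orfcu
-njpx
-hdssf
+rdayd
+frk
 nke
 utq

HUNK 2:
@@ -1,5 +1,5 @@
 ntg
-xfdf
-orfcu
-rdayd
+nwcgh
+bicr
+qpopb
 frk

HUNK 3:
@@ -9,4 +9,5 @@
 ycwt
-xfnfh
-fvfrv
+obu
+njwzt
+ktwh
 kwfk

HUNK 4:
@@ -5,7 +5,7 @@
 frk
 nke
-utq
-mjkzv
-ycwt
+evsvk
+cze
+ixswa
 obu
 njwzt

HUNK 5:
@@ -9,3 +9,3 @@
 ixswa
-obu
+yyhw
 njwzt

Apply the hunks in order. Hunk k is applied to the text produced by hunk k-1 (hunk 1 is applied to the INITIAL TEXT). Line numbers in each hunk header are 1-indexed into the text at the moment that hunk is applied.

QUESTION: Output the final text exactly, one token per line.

Hunk 1: at line 2 remove [njpx,hdssf] add [rdayd,frk] -> 12 lines: ntg xfdf orfcu rdayd frk nke utq mjkzv ycwt xfnfh fvfrv kwfk
Hunk 2: at line 1 remove [xfdf,orfcu,rdayd] add [nwcgh,bicr,qpopb] -> 12 lines: ntg nwcgh bicr qpopb frk nke utq mjkzv ycwt xfnfh fvfrv kwfk
Hunk 3: at line 9 remove [xfnfh,fvfrv] add [obu,njwzt,ktwh] -> 13 lines: ntg nwcgh bicr qpopb frk nke utq mjkzv ycwt obu njwzt ktwh kwfk
Hunk 4: at line 5 remove [utq,mjkzv,ycwt] add [evsvk,cze,ixswa] -> 13 lines: ntg nwcgh bicr qpopb frk nke evsvk cze ixswa obu njwzt ktwh kwfk
Hunk 5: at line 9 remove [obu] add [yyhw] -> 13 lines: ntg nwcgh bicr qpopb frk nke evsvk cze ixswa yyhw njwzt ktwh kwfk

Answer: ntg
nwcgh
bicr
qpopb
frk
nke
evsvk
cze
ixswa
yyhw
njwzt
ktwh
kwfk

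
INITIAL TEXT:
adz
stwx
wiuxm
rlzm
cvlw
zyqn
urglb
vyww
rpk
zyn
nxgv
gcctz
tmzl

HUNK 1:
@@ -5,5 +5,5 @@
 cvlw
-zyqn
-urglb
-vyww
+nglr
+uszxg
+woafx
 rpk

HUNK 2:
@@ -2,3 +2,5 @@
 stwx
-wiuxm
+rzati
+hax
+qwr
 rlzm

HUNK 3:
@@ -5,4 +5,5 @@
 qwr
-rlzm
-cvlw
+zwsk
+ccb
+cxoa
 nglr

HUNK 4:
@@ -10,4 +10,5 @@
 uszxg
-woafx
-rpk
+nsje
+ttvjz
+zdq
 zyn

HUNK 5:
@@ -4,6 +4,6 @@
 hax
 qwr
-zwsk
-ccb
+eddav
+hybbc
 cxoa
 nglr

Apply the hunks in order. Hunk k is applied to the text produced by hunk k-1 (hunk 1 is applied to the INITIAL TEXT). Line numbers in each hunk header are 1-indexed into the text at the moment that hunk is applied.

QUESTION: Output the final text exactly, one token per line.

Hunk 1: at line 5 remove [zyqn,urglb,vyww] add [nglr,uszxg,woafx] -> 13 lines: adz stwx wiuxm rlzm cvlw nglr uszxg woafx rpk zyn nxgv gcctz tmzl
Hunk 2: at line 2 remove [wiuxm] add [rzati,hax,qwr] -> 15 lines: adz stwx rzati hax qwr rlzm cvlw nglr uszxg woafx rpk zyn nxgv gcctz tmzl
Hunk 3: at line 5 remove [rlzm,cvlw] add [zwsk,ccb,cxoa] -> 16 lines: adz stwx rzati hax qwr zwsk ccb cxoa nglr uszxg woafx rpk zyn nxgv gcctz tmzl
Hunk 4: at line 10 remove [woafx,rpk] add [nsje,ttvjz,zdq] -> 17 lines: adz stwx rzati hax qwr zwsk ccb cxoa nglr uszxg nsje ttvjz zdq zyn nxgv gcctz tmzl
Hunk 5: at line 4 remove [zwsk,ccb] add [eddav,hybbc] -> 17 lines: adz stwx rzati hax qwr eddav hybbc cxoa nglr uszxg nsje ttvjz zdq zyn nxgv gcctz tmzl

Answer: adz
stwx
rzati
hax
qwr
eddav
hybbc
cxoa
nglr
uszxg
nsje
ttvjz
zdq
zyn
nxgv
gcctz
tmzl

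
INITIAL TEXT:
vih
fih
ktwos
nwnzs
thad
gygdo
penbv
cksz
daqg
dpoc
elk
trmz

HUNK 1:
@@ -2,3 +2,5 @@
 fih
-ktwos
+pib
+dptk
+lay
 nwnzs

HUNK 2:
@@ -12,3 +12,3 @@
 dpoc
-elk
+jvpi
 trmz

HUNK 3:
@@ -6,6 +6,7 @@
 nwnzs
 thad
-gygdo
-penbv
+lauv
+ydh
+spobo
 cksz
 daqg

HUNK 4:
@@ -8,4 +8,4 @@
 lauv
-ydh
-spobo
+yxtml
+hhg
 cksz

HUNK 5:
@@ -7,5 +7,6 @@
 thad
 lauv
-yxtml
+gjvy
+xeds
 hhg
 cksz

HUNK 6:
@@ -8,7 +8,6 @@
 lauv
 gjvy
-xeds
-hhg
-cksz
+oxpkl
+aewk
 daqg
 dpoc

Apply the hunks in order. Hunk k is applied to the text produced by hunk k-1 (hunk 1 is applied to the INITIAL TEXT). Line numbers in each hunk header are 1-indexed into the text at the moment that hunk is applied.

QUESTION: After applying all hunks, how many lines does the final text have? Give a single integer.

Hunk 1: at line 2 remove [ktwos] add [pib,dptk,lay] -> 14 lines: vih fih pib dptk lay nwnzs thad gygdo penbv cksz daqg dpoc elk trmz
Hunk 2: at line 12 remove [elk] add [jvpi] -> 14 lines: vih fih pib dptk lay nwnzs thad gygdo penbv cksz daqg dpoc jvpi trmz
Hunk 3: at line 6 remove [gygdo,penbv] add [lauv,ydh,spobo] -> 15 lines: vih fih pib dptk lay nwnzs thad lauv ydh spobo cksz daqg dpoc jvpi trmz
Hunk 4: at line 8 remove [ydh,spobo] add [yxtml,hhg] -> 15 lines: vih fih pib dptk lay nwnzs thad lauv yxtml hhg cksz daqg dpoc jvpi trmz
Hunk 5: at line 7 remove [yxtml] add [gjvy,xeds] -> 16 lines: vih fih pib dptk lay nwnzs thad lauv gjvy xeds hhg cksz daqg dpoc jvpi trmz
Hunk 6: at line 8 remove [xeds,hhg,cksz] add [oxpkl,aewk] -> 15 lines: vih fih pib dptk lay nwnzs thad lauv gjvy oxpkl aewk daqg dpoc jvpi trmz
Final line count: 15

Answer: 15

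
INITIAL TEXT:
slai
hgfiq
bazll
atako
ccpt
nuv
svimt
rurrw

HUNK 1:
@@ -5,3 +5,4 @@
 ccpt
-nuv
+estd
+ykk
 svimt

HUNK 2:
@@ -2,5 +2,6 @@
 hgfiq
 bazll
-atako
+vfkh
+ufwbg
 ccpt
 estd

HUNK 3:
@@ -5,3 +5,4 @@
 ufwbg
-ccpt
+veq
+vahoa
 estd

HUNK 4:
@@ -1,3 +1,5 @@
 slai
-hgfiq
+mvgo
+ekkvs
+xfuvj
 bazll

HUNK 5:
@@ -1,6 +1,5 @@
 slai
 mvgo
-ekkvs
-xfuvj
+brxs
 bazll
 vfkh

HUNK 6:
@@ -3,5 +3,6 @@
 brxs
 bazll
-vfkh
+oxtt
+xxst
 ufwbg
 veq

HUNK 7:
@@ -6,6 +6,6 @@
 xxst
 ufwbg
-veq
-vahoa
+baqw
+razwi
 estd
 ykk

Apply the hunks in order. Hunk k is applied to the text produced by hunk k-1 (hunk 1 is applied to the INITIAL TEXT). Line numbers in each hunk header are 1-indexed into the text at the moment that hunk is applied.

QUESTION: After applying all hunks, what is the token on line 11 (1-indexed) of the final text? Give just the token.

Answer: ykk

Derivation:
Hunk 1: at line 5 remove [nuv] add [estd,ykk] -> 9 lines: slai hgfiq bazll atako ccpt estd ykk svimt rurrw
Hunk 2: at line 2 remove [atako] add [vfkh,ufwbg] -> 10 lines: slai hgfiq bazll vfkh ufwbg ccpt estd ykk svimt rurrw
Hunk 3: at line 5 remove [ccpt] add [veq,vahoa] -> 11 lines: slai hgfiq bazll vfkh ufwbg veq vahoa estd ykk svimt rurrw
Hunk 4: at line 1 remove [hgfiq] add [mvgo,ekkvs,xfuvj] -> 13 lines: slai mvgo ekkvs xfuvj bazll vfkh ufwbg veq vahoa estd ykk svimt rurrw
Hunk 5: at line 1 remove [ekkvs,xfuvj] add [brxs] -> 12 lines: slai mvgo brxs bazll vfkh ufwbg veq vahoa estd ykk svimt rurrw
Hunk 6: at line 3 remove [vfkh] add [oxtt,xxst] -> 13 lines: slai mvgo brxs bazll oxtt xxst ufwbg veq vahoa estd ykk svimt rurrw
Hunk 7: at line 6 remove [veq,vahoa] add [baqw,razwi] -> 13 lines: slai mvgo brxs bazll oxtt xxst ufwbg baqw razwi estd ykk svimt rurrw
Final line 11: ykk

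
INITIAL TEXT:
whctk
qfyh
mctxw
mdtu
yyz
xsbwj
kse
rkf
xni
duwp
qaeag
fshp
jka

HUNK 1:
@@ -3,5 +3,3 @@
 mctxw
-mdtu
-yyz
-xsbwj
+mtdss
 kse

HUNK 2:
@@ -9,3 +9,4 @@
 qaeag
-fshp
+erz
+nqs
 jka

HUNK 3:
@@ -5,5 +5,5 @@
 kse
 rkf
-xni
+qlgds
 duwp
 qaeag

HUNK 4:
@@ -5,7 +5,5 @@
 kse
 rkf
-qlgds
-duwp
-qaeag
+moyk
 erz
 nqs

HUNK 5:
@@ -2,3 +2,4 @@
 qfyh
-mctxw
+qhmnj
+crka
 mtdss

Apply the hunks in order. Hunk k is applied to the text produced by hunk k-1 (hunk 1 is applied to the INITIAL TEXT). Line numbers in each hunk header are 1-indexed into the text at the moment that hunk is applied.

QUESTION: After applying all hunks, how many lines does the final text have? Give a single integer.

Hunk 1: at line 3 remove [mdtu,yyz,xsbwj] add [mtdss] -> 11 lines: whctk qfyh mctxw mtdss kse rkf xni duwp qaeag fshp jka
Hunk 2: at line 9 remove [fshp] add [erz,nqs] -> 12 lines: whctk qfyh mctxw mtdss kse rkf xni duwp qaeag erz nqs jka
Hunk 3: at line 5 remove [xni] add [qlgds] -> 12 lines: whctk qfyh mctxw mtdss kse rkf qlgds duwp qaeag erz nqs jka
Hunk 4: at line 5 remove [qlgds,duwp,qaeag] add [moyk] -> 10 lines: whctk qfyh mctxw mtdss kse rkf moyk erz nqs jka
Hunk 5: at line 2 remove [mctxw] add [qhmnj,crka] -> 11 lines: whctk qfyh qhmnj crka mtdss kse rkf moyk erz nqs jka
Final line count: 11

Answer: 11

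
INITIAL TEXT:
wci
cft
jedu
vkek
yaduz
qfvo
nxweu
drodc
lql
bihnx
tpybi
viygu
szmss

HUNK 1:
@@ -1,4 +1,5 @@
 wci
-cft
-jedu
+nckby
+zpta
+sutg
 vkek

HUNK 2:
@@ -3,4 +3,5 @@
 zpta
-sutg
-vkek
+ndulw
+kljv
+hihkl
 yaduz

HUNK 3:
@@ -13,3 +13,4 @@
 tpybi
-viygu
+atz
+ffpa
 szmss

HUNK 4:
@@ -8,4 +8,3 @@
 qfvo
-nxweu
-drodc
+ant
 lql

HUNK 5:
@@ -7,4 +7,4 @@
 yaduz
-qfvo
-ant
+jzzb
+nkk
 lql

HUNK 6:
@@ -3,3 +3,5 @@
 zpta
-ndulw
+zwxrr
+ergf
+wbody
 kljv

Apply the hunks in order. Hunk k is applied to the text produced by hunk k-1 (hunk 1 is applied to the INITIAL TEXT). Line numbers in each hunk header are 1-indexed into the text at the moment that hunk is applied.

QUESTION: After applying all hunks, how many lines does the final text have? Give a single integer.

Hunk 1: at line 1 remove [cft,jedu] add [nckby,zpta,sutg] -> 14 lines: wci nckby zpta sutg vkek yaduz qfvo nxweu drodc lql bihnx tpybi viygu szmss
Hunk 2: at line 3 remove [sutg,vkek] add [ndulw,kljv,hihkl] -> 15 lines: wci nckby zpta ndulw kljv hihkl yaduz qfvo nxweu drodc lql bihnx tpybi viygu szmss
Hunk 3: at line 13 remove [viygu] add [atz,ffpa] -> 16 lines: wci nckby zpta ndulw kljv hihkl yaduz qfvo nxweu drodc lql bihnx tpybi atz ffpa szmss
Hunk 4: at line 8 remove [nxweu,drodc] add [ant] -> 15 lines: wci nckby zpta ndulw kljv hihkl yaduz qfvo ant lql bihnx tpybi atz ffpa szmss
Hunk 5: at line 7 remove [qfvo,ant] add [jzzb,nkk] -> 15 lines: wci nckby zpta ndulw kljv hihkl yaduz jzzb nkk lql bihnx tpybi atz ffpa szmss
Hunk 6: at line 3 remove [ndulw] add [zwxrr,ergf,wbody] -> 17 lines: wci nckby zpta zwxrr ergf wbody kljv hihkl yaduz jzzb nkk lql bihnx tpybi atz ffpa szmss
Final line count: 17

Answer: 17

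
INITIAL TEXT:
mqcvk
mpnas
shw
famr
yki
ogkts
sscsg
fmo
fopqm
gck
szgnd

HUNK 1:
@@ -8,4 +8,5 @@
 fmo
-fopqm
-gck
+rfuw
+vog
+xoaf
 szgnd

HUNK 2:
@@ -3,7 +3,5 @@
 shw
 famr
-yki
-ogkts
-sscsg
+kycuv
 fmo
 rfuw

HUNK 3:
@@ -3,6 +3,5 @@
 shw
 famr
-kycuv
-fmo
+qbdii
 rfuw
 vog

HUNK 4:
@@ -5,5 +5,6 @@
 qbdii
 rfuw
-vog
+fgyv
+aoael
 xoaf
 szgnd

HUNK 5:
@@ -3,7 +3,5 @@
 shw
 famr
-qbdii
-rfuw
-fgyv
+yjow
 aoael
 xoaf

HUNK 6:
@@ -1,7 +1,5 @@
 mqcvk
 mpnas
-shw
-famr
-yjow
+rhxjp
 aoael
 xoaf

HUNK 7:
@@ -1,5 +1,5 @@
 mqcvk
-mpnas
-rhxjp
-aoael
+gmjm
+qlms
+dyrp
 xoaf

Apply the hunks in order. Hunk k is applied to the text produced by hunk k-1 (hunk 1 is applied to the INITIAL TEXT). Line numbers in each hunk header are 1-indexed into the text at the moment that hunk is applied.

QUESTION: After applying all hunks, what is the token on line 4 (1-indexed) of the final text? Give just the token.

Hunk 1: at line 8 remove [fopqm,gck] add [rfuw,vog,xoaf] -> 12 lines: mqcvk mpnas shw famr yki ogkts sscsg fmo rfuw vog xoaf szgnd
Hunk 2: at line 3 remove [yki,ogkts,sscsg] add [kycuv] -> 10 lines: mqcvk mpnas shw famr kycuv fmo rfuw vog xoaf szgnd
Hunk 3: at line 3 remove [kycuv,fmo] add [qbdii] -> 9 lines: mqcvk mpnas shw famr qbdii rfuw vog xoaf szgnd
Hunk 4: at line 5 remove [vog] add [fgyv,aoael] -> 10 lines: mqcvk mpnas shw famr qbdii rfuw fgyv aoael xoaf szgnd
Hunk 5: at line 3 remove [qbdii,rfuw,fgyv] add [yjow] -> 8 lines: mqcvk mpnas shw famr yjow aoael xoaf szgnd
Hunk 6: at line 1 remove [shw,famr,yjow] add [rhxjp] -> 6 lines: mqcvk mpnas rhxjp aoael xoaf szgnd
Hunk 7: at line 1 remove [mpnas,rhxjp,aoael] add [gmjm,qlms,dyrp] -> 6 lines: mqcvk gmjm qlms dyrp xoaf szgnd
Final line 4: dyrp

Answer: dyrp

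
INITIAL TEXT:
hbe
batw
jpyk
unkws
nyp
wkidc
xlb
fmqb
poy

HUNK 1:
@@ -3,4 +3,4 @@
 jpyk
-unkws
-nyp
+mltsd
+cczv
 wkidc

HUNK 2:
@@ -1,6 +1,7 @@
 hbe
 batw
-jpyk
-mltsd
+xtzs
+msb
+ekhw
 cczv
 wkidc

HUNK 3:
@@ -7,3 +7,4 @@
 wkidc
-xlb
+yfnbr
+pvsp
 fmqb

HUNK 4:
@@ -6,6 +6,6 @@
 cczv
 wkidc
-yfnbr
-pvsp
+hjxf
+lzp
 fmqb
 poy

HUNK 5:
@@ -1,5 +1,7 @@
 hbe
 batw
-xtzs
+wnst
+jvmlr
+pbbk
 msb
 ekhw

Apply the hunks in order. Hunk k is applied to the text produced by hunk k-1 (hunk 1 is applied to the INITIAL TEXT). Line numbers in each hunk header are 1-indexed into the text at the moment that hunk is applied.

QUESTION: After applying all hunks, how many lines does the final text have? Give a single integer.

Hunk 1: at line 3 remove [unkws,nyp] add [mltsd,cczv] -> 9 lines: hbe batw jpyk mltsd cczv wkidc xlb fmqb poy
Hunk 2: at line 1 remove [jpyk,mltsd] add [xtzs,msb,ekhw] -> 10 lines: hbe batw xtzs msb ekhw cczv wkidc xlb fmqb poy
Hunk 3: at line 7 remove [xlb] add [yfnbr,pvsp] -> 11 lines: hbe batw xtzs msb ekhw cczv wkidc yfnbr pvsp fmqb poy
Hunk 4: at line 6 remove [yfnbr,pvsp] add [hjxf,lzp] -> 11 lines: hbe batw xtzs msb ekhw cczv wkidc hjxf lzp fmqb poy
Hunk 5: at line 1 remove [xtzs] add [wnst,jvmlr,pbbk] -> 13 lines: hbe batw wnst jvmlr pbbk msb ekhw cczv wkidc hjxf lzp fmqb poy
Final line count: 13

Answer: 13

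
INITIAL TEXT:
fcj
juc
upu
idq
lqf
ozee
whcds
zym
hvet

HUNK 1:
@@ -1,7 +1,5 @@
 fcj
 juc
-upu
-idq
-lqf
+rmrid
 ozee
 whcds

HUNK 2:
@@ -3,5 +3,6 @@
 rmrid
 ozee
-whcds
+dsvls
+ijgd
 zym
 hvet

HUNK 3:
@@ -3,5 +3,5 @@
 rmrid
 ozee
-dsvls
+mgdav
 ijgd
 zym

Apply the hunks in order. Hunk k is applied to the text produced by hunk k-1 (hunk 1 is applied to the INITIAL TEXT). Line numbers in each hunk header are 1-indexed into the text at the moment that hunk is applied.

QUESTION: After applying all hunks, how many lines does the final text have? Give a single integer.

Answer: 8

Derivation:
Hunk 1: at line 1 remove [upu,idq,lqf] add [rmrid] -> 7 lines: fcj juc rmrid ozee whcds zym hvet
Hunk 2: at line 3 remove [whcds] add [dsvls,ijgd] -> 8 lines: fcj juc rmrid ozee dsvls ijgd zym hvet
Hunk 3: at line 3 remove [dsvls] add [mgdav] -> 8 lines: fcj juc rmrid ozee mgdav ijgd zym hvet
Final line count: 8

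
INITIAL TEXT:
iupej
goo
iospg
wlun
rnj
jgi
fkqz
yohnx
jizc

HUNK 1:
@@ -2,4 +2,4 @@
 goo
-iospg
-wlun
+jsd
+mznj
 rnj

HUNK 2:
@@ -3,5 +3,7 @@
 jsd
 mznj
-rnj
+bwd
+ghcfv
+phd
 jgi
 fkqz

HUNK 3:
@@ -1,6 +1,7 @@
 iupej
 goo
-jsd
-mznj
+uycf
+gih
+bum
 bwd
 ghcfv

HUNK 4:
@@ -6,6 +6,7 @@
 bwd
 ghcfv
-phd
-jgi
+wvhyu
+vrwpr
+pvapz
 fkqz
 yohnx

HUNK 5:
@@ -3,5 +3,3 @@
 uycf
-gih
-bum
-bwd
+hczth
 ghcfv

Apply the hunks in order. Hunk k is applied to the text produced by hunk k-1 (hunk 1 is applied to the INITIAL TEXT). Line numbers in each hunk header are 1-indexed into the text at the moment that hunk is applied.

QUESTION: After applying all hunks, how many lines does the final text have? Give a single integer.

Hunk 1: at line 2 remove [iospg,wlun] add [jsd,mznj] -> 9 lines: iupej goo jsd mznj rnj jgi fkqz yohnx jizc
Hunk 2: at line 3 remove [rnj] add [bwd,ghcfv,phd] -> 11 lines: iupej goo jsd mznj bwd ghcfv phd jgi fkqz yohnx jizc
Hunk 3: at line 1 remove [jsd,mznj] add [uycf,gih,bum] -> 12 lines: iupej goo uycf gih bum bwd ghcfv phd jgi fkqz yohnx jizc
Hunk 4: at line 6 remove [phd,jgi] add [wvhyu,vrwpr,pvapz] -> 13 lines: iupej goo uycf gih bum bwd ghcfv wvhyu vrwpr pvapz fkqz yohnx jizc
Hunk 5: at line 3 remove [gih,bum,bwd] add [hczth] -> 11 lines: iupej goo uycf hczth ghcfv wvhyu vrwpr pvapz fkqz yohnx jizc
Final line count: 11

Answer: 11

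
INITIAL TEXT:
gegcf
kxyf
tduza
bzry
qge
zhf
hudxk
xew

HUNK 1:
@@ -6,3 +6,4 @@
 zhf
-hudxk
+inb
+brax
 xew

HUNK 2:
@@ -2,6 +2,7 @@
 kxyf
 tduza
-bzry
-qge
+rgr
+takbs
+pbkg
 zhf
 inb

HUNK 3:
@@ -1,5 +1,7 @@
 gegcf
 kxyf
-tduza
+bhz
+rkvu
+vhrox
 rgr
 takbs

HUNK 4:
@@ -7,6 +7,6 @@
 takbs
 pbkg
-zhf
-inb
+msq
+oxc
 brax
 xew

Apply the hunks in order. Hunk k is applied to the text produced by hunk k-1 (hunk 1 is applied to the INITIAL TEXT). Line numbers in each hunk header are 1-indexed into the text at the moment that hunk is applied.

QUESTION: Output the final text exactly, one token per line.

Hunk 1: at line 6 remove [hudxk] add [inb,brax] -> 9 lines: gegcf kxyf tduza bzry qge zhf inb brax xew
Hunk 2: at line 2 remove [bzry,qge] add [rgr,takbs,pbkg] -> 10 lines: gegcf kxyf tduza rgr takbs pbkg zhf inb brax xew
Hunk 3: at line 1 remove [tduza] add [bhz,rkvu,vhrox] -> 12 lines: gegcf kxyf bhz rkvu vhrox rgr takbs pbkg zhf inb brax xew
Hunk 4: at line 7 remove [zhf,inb] add [msq,oxc] -> 12 lines: gegcf kxyf bhz rkvu vhrox rgr takbs pbkg msq oxc brax xew

Answer: gegcf
kxyf
bhz
rkvu
vhrox
rgr
takbs
pbkg
msq
oxc
brax
xew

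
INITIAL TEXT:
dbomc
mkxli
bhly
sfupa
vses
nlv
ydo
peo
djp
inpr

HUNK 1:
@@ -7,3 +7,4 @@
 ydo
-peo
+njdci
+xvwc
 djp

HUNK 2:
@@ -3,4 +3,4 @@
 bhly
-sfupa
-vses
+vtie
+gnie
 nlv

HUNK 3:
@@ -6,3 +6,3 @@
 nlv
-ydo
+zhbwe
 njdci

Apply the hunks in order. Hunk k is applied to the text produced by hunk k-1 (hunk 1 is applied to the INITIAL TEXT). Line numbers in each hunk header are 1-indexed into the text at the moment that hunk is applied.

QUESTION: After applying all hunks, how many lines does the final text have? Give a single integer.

Hunk 1: at line 7 remove [peo] add [njdci,xvwc] -> 11 lines: dbomc mkxli bhly sfupa vses nlv ydo njdci xvwc djp inpr
Hunk 2: at line 3 remove [sfupa,vses] add [vtie,gnie] -> 11 lines: dbomc mkxli bhly vtie gnie nlv ydo njdci xvwc djp inpr
Hunk 3: at line 6 remove [ydo] add [zhbwe] -> 11 lines: dbomc mkxli bhly vtie gnie nlv zhbwe njdci xvwc djp inpr
Final line count: 11

Answer: 11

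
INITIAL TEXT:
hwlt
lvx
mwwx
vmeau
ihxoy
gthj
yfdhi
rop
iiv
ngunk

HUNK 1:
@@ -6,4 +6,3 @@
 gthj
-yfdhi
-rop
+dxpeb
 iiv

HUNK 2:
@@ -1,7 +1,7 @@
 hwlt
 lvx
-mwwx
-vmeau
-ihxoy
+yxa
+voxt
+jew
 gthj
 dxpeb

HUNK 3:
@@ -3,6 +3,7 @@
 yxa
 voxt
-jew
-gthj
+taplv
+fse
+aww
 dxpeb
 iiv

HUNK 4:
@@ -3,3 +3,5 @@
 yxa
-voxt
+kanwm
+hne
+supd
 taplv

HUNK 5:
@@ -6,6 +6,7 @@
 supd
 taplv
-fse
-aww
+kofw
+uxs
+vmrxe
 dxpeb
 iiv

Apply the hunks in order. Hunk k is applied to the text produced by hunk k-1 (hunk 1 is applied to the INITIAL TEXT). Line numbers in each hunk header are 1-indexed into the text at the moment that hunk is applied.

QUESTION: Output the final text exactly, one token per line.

Hunk 1: at line 6 remove [yfdhi,rop] add [dxpeb] -> 9 lines: hwlt lvx mwwx vmeau ihxoy gthj dxpeb iiv ngunk
Hunk 2: at line 1 remove [mwwx,vmeau,ihxoy] add [yxa,voxt,jew] -> 9 lines: hwlt lvx yxa voxt jew gthj dxpeb iiv ngunk
Hunk 3: at line 3 remove [jew,gthj] add [taplv,fse,aww] -> 10 lines: hwlt lvx yxa voxt taplv fse aww dxpeb iiv ngunk
Hunk 4: at line 3 remove [voxt] add [kanwm,hne,supd] -> 12 lines: hwlt lvx yxa kanwm hne supd taplv fse aww dxpeb iiv ngunk
Hunk 5: at line 6 remove [fse,aww] add [kofw,uxs,vmrxe] -> 13 lines: hwlt lvx yxa kanwm hne supd taplv kofw uxs vmrxe dxpeb iiv ngunk

Answer: hwlt
lvx
yxa
kanwm
hne
supd
taplv
kofw
uxs
vmrxe
dxpeb
iiv
ngunk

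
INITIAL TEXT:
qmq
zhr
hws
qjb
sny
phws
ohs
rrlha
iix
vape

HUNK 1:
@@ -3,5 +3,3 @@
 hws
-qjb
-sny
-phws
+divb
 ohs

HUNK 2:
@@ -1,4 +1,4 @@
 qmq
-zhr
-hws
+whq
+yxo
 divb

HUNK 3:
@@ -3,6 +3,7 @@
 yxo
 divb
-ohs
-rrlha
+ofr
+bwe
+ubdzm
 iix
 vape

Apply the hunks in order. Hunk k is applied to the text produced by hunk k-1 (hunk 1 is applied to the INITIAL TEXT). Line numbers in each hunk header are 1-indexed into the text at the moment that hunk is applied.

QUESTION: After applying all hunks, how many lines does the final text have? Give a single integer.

Hunk 1: at line 3 remove [qjb,sny,phws] add [divb] -> 8 lines: qmq zhr hws divb ohs rrlha iix vape
Hunk 2: at line 1 remove [zhr,hws] add [whq,yxo] -> 8 lines: qmq whq yxo divb ohs rrlha iix vape
Hunk 3: at line 3 remove [ohs,rrlha] add [ofr,bwe,ubdzm] -> 9 lines: qmq whq yxo divb ofr bwe ubdzm iix vape
Final line count: 9

Answer: 9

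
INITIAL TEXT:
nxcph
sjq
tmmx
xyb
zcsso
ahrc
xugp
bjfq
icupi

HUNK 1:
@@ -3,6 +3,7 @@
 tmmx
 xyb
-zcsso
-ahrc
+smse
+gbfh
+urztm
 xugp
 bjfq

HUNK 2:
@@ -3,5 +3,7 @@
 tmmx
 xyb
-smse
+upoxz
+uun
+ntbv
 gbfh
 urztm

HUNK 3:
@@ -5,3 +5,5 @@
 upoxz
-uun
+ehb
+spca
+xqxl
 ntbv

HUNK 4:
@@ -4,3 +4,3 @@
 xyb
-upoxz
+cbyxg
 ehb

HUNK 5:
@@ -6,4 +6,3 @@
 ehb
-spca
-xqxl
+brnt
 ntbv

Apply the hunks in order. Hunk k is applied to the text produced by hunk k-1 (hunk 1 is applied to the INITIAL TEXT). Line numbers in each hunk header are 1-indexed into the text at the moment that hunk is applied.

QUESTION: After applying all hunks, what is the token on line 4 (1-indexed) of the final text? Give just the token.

Hunk 1: at line 3 remove [zcsso,ahrc] add [smse,gbfh,urztm] -> 10 lines: nxcph sjq tmmx xyb smse gbfh urztm xugp bjfq icupi
Hunk 2: at line 3 remove [smse] add [upoxz,uun,ntbv] -> 12 lines: nxcph sjq tmmx xyb upoxz uun ntbv gbfh urztm xugp bjfq icupi
Hunk 3: at line 5 remove [uun] add [ehb,spca,xqxl] -> 14 lines: nxcph sjq tmmx xyb upoxz ehb spca xqxl ntbv gbfh urztm xugp bjfq icupi
Hunk 4: at line 4 remove [upoxz] add [cbyxg] -> 14 lines: nxcph sjq tmmx xyb cbyxg ehb spca xqxl ntbv gbfh urztm xugp bjfq icupi
Hunk 5: at line 6 remove [spca,xqxl] add [brnt] -> 13 lines: nxcph sjq tmmx xyb cbyxg ehb brnt ntbv gbfh urztm xugp bjfq icupi
Final line 4: xyb

Answer: xyb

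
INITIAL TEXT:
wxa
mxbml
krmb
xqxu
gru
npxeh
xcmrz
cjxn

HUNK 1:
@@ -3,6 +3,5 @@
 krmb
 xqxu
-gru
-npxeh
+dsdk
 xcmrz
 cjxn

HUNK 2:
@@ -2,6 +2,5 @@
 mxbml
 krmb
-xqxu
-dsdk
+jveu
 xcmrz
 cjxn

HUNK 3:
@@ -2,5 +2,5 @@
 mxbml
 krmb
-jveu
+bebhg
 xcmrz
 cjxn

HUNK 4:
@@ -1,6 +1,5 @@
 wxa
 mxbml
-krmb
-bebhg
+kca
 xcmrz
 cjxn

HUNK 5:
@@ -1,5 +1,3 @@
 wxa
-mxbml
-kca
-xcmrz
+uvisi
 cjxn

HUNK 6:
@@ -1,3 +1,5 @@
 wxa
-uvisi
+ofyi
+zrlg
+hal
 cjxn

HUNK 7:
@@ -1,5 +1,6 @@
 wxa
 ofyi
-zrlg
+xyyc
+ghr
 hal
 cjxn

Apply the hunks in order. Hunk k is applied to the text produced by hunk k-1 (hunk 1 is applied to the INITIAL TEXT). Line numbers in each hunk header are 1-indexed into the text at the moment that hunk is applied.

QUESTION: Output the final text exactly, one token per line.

Answer: wxa
ofyi
xyyc
ghr
hal
cjxn

Derivation:
Hunk 1: at line 3 remove [gru,npxeh] add [dsdk] -> 7 lines: wxa mxbml krmb xqxu dsdk xcmrz cjxn
Hunk 2: at line 2 remove [xqxu,dsdk] add [jveu] -> 6 lines: wxa mxbml krmb jveu xcmrz cjxn
Hunk 3: at line 2 remove [jveu] add [bebhg] -> 6 lines: wxa mxbml krmb bebhg xcmrz cjxn
Hunk 4: at line 1 remove [krmb,bebhg] add [kca] -> 5 lines: wxa mxbml kca xcmrz cjxn
Hunk 5: at line 1 remove [mxbml,kca,xcmrz] add [uvisi] -> 3 lines: wxa uvisi cjxn
Hunk 6: at line 1 remove [uvisi] add [ofyi,zrlg,hal] -> 5 lines: wxa ofyi zrlg hal cjxn
Hunk 7: at line 1 remove [zrlg] add [xyyc,ghr] -> 6 lines: wxa ofyi xyyc ghr hal cjxn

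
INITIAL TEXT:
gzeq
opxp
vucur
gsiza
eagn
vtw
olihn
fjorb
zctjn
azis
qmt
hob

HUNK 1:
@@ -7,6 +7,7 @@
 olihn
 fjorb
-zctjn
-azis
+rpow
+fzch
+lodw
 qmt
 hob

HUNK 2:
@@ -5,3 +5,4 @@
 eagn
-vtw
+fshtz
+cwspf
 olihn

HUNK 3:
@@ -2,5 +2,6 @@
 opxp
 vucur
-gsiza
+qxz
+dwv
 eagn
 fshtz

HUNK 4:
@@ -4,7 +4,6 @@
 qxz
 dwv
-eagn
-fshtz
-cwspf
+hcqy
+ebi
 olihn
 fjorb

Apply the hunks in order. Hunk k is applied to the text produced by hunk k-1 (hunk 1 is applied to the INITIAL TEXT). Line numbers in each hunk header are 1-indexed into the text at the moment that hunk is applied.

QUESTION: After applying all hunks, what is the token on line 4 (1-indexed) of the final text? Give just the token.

Hunk 1: at line 7 remove [zctjn,azis] add [rpow,fzch,lodw] -> 13 lines: gzeq opxp vucur gsiza eagn vtw olihn fjorb rpow fzch lodw qmt hob
Hunk 2: at line 5 remove [vtw] add [fshtz,cwspf] -> 14 lines: gzeq opxp vucur gsiza eagn fshtz cwspf olihn fjorb rpow fzch lodw qmt hob
Hunk 3: at line 2 remove [gsiza] add [qxz,dwv] -> 15 lines: gzeq opxp vucur qxz dwv eagn fshtz cwspf olihn fjorb rpow fzch lodw qmt hob
Hunk 4: at line 4 remove [eagn,fshtz,cwspf] add [hcqy,ebi] -> 14 lines: gzeq opxp vucur qxz dwv hcqy ebi olihn fjorb rpow fzch lodw qmt hob
Final line 4: qxz

Answer: qxz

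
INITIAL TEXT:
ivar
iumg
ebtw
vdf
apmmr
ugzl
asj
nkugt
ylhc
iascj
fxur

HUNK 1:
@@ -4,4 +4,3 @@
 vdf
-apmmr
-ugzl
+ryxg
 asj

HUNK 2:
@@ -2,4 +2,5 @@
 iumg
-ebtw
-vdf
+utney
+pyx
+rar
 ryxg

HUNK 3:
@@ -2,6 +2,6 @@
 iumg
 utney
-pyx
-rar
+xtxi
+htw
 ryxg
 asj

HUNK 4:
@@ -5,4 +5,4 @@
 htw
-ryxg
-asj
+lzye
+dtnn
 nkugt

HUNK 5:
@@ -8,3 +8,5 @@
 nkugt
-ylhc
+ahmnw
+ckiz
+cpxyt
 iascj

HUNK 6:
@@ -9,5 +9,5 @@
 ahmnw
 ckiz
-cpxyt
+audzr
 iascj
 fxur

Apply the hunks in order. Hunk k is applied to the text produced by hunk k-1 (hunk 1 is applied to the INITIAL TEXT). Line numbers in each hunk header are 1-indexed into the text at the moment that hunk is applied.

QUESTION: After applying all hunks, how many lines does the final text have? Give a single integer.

Answer: 13

Derivation:
Hunk 1: at line 4 remove [apmmr,ugzl] add [ryxg] -> 10 lines: ivar iumg ebtw vdf ryxg asj nkugt ylhc iascj fxur
Hunk 2: at line 2 remove [ebtw,vdf] add [utney,pyx,rar] -> 11 lines: ivar iumg utney pyx rar ryxg asj nkugt ylhc iascj fxur
Hunk 3: at line 2 remove [pyx,rar] add [xtxi,htw] -> 11 lines: ivar iumg utney xtxi htw ryxg asj nkugt ylhc iascj fxur
Hunk 4: at line 5 remove [ryxg,asj] add [lzye,dtnn] -> 11 lines: ivar iumg utney xtxi htw lzye dtnn nkugt ylhc iascj fxur
Hunk 5: at line 8 remove [ylhc] add [ahmnw,ckiz,cpxyt] -> 13 lines: ivar iumg utney xtxi htw lzye dtnn nkugt ahmnw ckiz cpxyt iascj fxur
Hunk 6: at line 9 remove [cpxyt] add [audzr] -> 13 lines: ivar iumg utney xtxi htw lzye dtnn nkugt ahmnw ckiz audzr iascj fxur
Final line count: 13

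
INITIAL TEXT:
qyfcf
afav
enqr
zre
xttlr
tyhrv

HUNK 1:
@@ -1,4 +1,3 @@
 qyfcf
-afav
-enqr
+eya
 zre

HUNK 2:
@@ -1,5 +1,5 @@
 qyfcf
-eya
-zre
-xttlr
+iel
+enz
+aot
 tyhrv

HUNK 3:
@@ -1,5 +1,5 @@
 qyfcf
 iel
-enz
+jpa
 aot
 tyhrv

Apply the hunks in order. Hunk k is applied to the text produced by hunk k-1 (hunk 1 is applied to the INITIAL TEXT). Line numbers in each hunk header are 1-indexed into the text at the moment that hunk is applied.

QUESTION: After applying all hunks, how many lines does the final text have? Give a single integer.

Answer: 5

Derivation:
Hunk 1: at line 1 remove [afav,enqr] add [eya] -> 5 lines: qyfcf eya zre xttlr tyhrv
Hunk 2: at line 1 remove [eya,zre,xttlr] add [iel,enz,aot] -> 5 lines: qyfcf iel enz aot tyhrv
Hunk 3: at line 1 remove [enz] add [jpa] -> 5 lines: qyfcf iel jpa aot tyhrv
Final line count: 5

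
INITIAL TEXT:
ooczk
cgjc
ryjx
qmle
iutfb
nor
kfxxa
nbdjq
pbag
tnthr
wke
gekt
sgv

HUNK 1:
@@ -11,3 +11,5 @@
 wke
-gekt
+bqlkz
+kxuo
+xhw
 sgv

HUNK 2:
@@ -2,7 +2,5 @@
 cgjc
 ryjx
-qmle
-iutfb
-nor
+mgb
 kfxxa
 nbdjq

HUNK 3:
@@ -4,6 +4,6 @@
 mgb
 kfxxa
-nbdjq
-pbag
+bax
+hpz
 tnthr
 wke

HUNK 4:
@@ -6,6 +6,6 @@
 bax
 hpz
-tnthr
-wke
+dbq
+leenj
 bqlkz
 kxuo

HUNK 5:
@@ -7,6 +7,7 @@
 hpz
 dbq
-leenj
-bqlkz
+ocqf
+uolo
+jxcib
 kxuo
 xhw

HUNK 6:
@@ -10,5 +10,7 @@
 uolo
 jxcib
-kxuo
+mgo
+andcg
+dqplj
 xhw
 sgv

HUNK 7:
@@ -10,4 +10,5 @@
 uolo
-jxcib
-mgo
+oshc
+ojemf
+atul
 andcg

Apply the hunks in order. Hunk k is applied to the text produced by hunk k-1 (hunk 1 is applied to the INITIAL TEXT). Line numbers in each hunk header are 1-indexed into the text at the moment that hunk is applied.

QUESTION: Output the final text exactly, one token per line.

Hunk 1: at line 11 remove [gekt] add [bqlkz,kxuo,xhw] -> 15 lines: ooczk cgjc ryjx qmle iutfb nor kfxxa nbdjq pbag tnthr wke bqlkz kxuo xhw sgv
Hunk 2: at line 2 remove [qmle,iutfb,nor] add [mgb] -> 13 lines: ooczk cgjc ryjx mgb kfxxa nbdjq pbag tnthr wke bqlkz kxuo xhw sgv
Hunk 3: at line 4 remove [nbdjq,pbag] add [bax,hpz] -> 13 lines: ooczk cgjc ryjx mgb kfxxa bax hpz tnthr wke bqlkz kxuo xhw sgv
Hunk 4: at line 6 remove [tnthr,wke] add [dbq,leenj] -> 13 lines: ooczk cgjc ryjx mgb kfxxa bax hpz dbq leenj bqlkz kxuo xhw sgv
Hunk 5: at line 7 remove [leenj,bqlkz] add [ocqf,uolo,jxcib] -> 14 lines: ooczk cgjc ryjx mgb kfxxa bax hpz dbq ocqf uolo jxcib kxuo xhw sgv
Hunk 6: at line 10 remove [kxuo] add [mgo,andcg,dqplj] -> 16 lines: ooczk cgjc ryjx mgb kfxxa bax hpz dbq ocqf uolo jxcib mgo andcg dqplj xhw sgv
Hunk 7: at line 10 remove [jxcib,mgo] add [oshc,ojemf,atul] -> 17 lines: ooczk cgjc ryjx mgb kfxxa bax hpz dbq ocqf uolo oshc ojemf atul andcg dqplj xhw sgv

Answer: ooczk
cgjc
ryjx
mgb
kfxxa
bax
hpz
dbq
ocqf
uolo
oshc
ojemf
atul
andcg
dqplj
xhw
sgv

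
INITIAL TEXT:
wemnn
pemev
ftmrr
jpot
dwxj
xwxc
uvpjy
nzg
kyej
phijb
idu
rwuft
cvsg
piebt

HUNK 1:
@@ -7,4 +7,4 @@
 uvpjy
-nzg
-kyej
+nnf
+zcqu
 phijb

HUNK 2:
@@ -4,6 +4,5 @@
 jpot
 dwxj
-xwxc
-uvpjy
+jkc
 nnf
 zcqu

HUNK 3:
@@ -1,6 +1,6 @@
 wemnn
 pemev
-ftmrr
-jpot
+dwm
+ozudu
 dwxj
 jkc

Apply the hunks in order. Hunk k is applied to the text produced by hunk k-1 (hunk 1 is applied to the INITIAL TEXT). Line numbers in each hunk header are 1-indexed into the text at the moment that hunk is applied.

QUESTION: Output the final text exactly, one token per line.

Hunk 1: at line 7 remove [nzg,kyej] add [nnf,zcqu] -> 14 lines: wemnn pemev ftmrr jpot dwxj xwxc uvpjy nnf zcqu phijb idu rwuft cvsg piebt
Hunk 2: at line 4 remove [xwxc,uvpjy] add [jkc] -> 13 lines: wemnn pemev ftmrr jpot dwxj jkc nnf zcqu phijb idu rwuft cvsg piebt
Hunk 3: at line 1 remove [ftmrr,jpot] add [dwm,ozudu] -> 13 lines: wemnn pemev dwm ozudu dwxj jkc nnf zcqu phijb idu rwuft cvsg piebt

Answer: wemnn
pemev
dwm
ozudu
dwxj
jkc
nnf
zcqu
phijb
idu
rwuft
cvsg
piebt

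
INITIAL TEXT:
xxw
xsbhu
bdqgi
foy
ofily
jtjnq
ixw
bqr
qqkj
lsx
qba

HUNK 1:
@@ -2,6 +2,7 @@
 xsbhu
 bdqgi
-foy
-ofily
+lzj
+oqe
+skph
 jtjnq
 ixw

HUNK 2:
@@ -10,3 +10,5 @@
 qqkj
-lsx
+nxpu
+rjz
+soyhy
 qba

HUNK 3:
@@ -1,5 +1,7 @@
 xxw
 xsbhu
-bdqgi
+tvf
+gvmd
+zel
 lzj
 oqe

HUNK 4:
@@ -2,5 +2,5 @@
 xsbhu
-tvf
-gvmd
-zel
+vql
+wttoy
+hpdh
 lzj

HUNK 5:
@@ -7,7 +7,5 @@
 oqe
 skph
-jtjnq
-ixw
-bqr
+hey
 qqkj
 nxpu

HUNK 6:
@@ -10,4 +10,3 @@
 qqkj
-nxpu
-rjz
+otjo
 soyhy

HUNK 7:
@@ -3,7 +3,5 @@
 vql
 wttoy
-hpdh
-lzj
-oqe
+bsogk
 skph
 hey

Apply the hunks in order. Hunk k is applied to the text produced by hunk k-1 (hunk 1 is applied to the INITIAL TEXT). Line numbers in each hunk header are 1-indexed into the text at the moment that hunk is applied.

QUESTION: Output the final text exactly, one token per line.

Answer: xxw
xsbhu
vql
wttoy
bsogk
skph
hey
qqkj
otjo
soyhy
qba

Derivation:
Hunk 1: at line 2 remove [foy,ofily] add [lzj,oqe,skph] -> 12 lines: xxw xsbhu bdqgi lzj oqe skph jtjnq ixw bqr qqkj lsx qba
Hunk 2: at line 10 remove [lsx] add [nxpu,rjz,soyhy] -> 14 lines: xxw xsbhu bdqgi lzj oqe skph jtjnq ixw bqr qqkj nxpu rjz soyhy qba
Hunk 3: at line 1 remove [bdqgi] add [tvf,gvmd,zel] -> 16 lines: xxw xsbhu tvf gvmd zel lzj oqe skph jtjnq ixw bqr qqkj nxpu rjz soyhy qba
Hunk 4: at line 2 remove [tvf,gvmd,zel] add [vql,wttoy,hpdh] -> 16 lines: xxw xsbhu vql wttoy hpdh lzj oqe skph jtjnq ixw bqr qqkj nxpu rjz soyhy qba
Hunk 5: at line 7 remove [jtjnq,ixw,bqr] add [hey] -> 14 lines: xxw xsbhu vql wttoy hpdh lzj oqe skph hey qqkj nxpu rjz soyhy qba
Hunk 6: at line 10 remove [nxpu,rjz] add [otjo] -> 13 lines: xxw xsbhu vql wttoy hpdh lzj oqe skph hey qqkj otjo soyhy qba
Hunk 7: at line 3 remove [hpdh,lzj,oqe] add [bsogk] -> 11 lines: xxw xsbhu vql wttoy bsogk skph hey qqkj otjo soyhy qba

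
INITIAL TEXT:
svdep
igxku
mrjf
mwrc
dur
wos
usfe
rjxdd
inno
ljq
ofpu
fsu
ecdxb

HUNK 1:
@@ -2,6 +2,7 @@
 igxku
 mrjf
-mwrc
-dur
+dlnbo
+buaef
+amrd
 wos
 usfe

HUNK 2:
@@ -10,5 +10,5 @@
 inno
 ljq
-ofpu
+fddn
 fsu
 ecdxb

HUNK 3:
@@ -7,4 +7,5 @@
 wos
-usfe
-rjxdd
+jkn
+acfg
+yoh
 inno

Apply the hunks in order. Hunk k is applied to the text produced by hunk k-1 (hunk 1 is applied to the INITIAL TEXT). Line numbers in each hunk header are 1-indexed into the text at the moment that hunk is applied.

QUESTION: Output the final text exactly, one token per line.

Hunk 1: at line 2 remove [mwrc,dur] add [dlnbo,buaef,amrd] -> 14 lines: svdep igxku mrjf dlnbo buaef amrd wos usfe rjxdd inno ljq ofpu fsu ecdxb
Hunk 2: at line 10 remove [ofpu] add [fddn] -> 14 lines: svdep igxku mrjf dlnbo buaef amrd wos usfe rjxdd inno ljq fddn fsu ecdxb
Hunk 3: at line 7 remove [usfe,rjxdd] add [jkn,acfg,yoh] -> 15 lines: svdep igxku mrjf dlnbo buaef amrd wos jkn acfg yoh inno ljq fddn fsu ecdxb

Answer: svdep
igxku
mrjf
dlnbo
buaef
amrd
wos
jkn
acfg
yoh
inno
ljq
fddn
fsu
ecdxb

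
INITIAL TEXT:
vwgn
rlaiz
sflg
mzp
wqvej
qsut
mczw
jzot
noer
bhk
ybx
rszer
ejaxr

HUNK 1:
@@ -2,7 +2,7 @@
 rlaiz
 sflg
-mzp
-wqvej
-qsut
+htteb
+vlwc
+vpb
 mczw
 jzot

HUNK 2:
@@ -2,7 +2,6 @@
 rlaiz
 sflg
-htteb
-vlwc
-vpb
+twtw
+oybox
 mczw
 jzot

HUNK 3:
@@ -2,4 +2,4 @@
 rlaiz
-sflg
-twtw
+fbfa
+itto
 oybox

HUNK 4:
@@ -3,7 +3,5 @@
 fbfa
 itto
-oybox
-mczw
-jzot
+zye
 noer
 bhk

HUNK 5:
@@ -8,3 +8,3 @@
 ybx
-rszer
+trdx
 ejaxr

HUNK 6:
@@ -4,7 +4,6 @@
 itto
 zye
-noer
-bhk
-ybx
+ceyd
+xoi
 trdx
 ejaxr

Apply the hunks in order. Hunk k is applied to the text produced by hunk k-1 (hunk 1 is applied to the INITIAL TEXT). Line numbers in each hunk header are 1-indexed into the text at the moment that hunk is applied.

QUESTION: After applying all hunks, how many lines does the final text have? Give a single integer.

Hunk 1: at line 2 remove [mzp,wqvej,qsut] add [htteb,vlwc,vpb] -> 13 lines: vwgn rlaiz sflg htteb vlwc vpb mczw jzot noer bhk ybx rszer ejaxr
Hunk 2: at line 2 remove [htteb,vlwc,vpb] add [twtw,oybox] -> 12 lines: vwgn rlaiz sflg twtw oybox mczw jzot noer bhk ybx rszer ejaxr
Hunk 3: at line 2 remove [sflg,twtw] add [fbfa,itto] -> 12 lines: vwgn rlaiz fbfa itto oybox mczw jzot noer bhk ybx rszer ejaxr
Hunk 4: at line 3 remove [oybox,mczw,jzot] add [zye] -> 10 lines: vwgn rlaiz fbfa itto zye noer bhk ybx rszer ejaxr
Hunk 5: at line 8 remove [rszer] add [trdx] -> 10 lines: vwgn rlaiz fbfa itto zye noer bhk ybx trdx ejaxr
Hunk 6: at line 4 remove [noer,bhk,ybx] add [ceyd,xoi] -> 9 lines: vwgn rlaiz fbfa itto zye ceyd xoi trdx ejaxr
Final line count: 9

Answer: 9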